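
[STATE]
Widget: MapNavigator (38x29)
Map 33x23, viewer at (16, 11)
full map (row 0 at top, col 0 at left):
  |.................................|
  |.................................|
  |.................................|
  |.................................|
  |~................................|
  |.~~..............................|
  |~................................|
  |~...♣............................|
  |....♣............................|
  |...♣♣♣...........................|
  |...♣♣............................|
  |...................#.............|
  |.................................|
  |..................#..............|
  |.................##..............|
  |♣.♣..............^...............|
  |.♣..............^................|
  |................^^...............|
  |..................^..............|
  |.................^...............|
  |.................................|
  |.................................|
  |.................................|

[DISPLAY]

                                      
                                      
                                      
   .................................  
   .................................  
   .................................  
   .................................  
   ~................................  
   .~~..............................  
   ~................................  
   ~...♣............................  
   ....♣............................  
   ...♣♣♣...........................  
   ...♣♣............................  
   ................@..#.............  
   .................................  
   ..................#..............  
   .................##..............  
   ♣.♣..............^...............  
   .♣..............^................  
   ................^^...............  
   ..................^..............  
   .................^...............  
   .................................  
   .................................  
   .................................  
                                      
                                      
                                      


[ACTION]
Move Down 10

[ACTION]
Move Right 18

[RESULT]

....................                  
....................                  
....................                  
....................                  
......#.............                  
....................                  
.....#..............                  
....##..............                  
....^...............                  
...^................                  
...^^...............                  
.....^..............                  
....^...............                  
....................                  
...................@                  
....................                  
                                      
                                      
                                      
                                      
                                      
                                      
                                      
                                      
                                      
                                      
                                      
                                      
                                      


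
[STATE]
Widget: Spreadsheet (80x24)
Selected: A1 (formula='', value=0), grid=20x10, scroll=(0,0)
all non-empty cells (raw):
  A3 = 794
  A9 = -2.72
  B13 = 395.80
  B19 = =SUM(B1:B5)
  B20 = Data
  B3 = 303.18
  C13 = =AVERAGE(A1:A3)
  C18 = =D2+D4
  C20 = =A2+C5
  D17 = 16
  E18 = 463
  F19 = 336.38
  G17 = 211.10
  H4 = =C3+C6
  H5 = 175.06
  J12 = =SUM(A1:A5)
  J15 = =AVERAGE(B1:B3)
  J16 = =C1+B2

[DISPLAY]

A1:                                                                             
       A       B       C       D       E       F       G       H       I       J
--------------------------------------------------------------------------------
  1      [0]       0       0       0       0       0       0       0       0    
  2        0       0       0       0       0       0       0       0       0    
  3      794  303.18       0       0       0       0       0       0       0    
  4        0       0       0       0       0       0       0       0       0    
  5        0       0       0       0       0       0       0  175.06       0    
  6        0       0       0       0       0       0       0       0       0    
  7        0       0       0       0       0       0       0       0       0    
  8        0       0       0       0       0       0       0       0       0    
  9    -2.72       0       0       0       0       0       0       0       0    
 10        0       0       0       0       0       0       0       0       0    
 11        0       0       0       0       0       0       0       0       0    
 12        0       0       0       0       0       0       0       0       0    
 13        0  395.80  264.67       0       0       0       0       0       0    
 14        0       0       0       0       0       0       0       0       0    
 15        0       0       0       0       0       0       0       0       0  10
 16        0       0       0       0       0       0       0       0       0    
 17        0       0       0      16       0       0  211.10       0       0    
 18        0       0       0       0     463       0       0       0       0    
 19        0  303.18       0       0       0  336.38       0       0       0    
 20        0Data           0       0       0       0       0       0       0    
                                                                                


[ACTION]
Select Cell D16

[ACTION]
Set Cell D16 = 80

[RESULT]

D16: 80                                                                         
       A       B       C       D       E       F       G       H       I       J
--------------------------------------------------------------------------------
  1        0       0       0       0       0       0       0       0       0    
  2        0       0       0       0       0       0       0       0       0    
  3      794  303.18       0       0       0       0       0       0       0    
  4        0       0       0       0       0       0       0       0       0    
  5        0       0       0       0       0       0       0  175.06       0    
  6        0       0       0       0       0       0       0       0       0    
  7        0       0       0       0       0       0       0       0       0    
  8        0       0       0       0       0       0       0       0       0    
  9    -2.72       0       0       0       0       0       0       0       0    
 10        0       0       0       0       0       0       0       0       0    
 11        0       0       0       0       0       0       0       0       0    
 12        0       0       0       0       0       0       0       0       0    
 13        0  395.80  264.67       0       0       0       0       0       0    
 14        0       0       0       0       0       0       0       0       0    
 15        0       0       0       0       0       0       0       0       0  10
 16        0       0       0    [80]       0       0       0       0       0    
 17        0       0       0      16       0       0  211.10       0       0    
 18        0       0       0       0     463       0       0       0       0    
 19        0  303.18       0       0       0  336.38       0       0       0    
 20        0Data           0       0       0       0       0       0       0    
                                                                                


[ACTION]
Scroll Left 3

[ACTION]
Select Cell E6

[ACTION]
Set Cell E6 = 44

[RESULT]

E6: 44                                                                          
       A       B       C       D       E       F       G       H       I       J
--------------------------------------------------------------------------------
  1        0       0       0       0       0       0       0       0       0    
  2        0       0       0       0       0       0       0       0       0    
  3      794  303.18       0       0       0       0       0       0       0    
  4        0       0       0       0       0       0       0       0       0    
  5        0       0       0       0       0       0       0  175.06       0    
  6        0       0       0       0    [44]       0       0       0       0    
  7        0       0       0       0       0       0       0       0       0    
  8        0       0       0       0       0       0       0       0       0    
  9    -2.72       0       0       0       0       0       0       0       0    
 10        0       0       0       0       0       0       0       0       0    
 11        0       0       0       0       0       0       0       0       0    
 12        0       0       0       0       0       0       0       0       0    
 13        0  395.80  264.67       0       0       0       0       0       0    
 14        0       0       0       0       0       0       0       0       0    
 15        0       0       0       0       0       0       0       0       0  10
 16        0       0       0      80       0       0       0       0       0    
 17        0       0       0      16       0       0  211.10       0       0    
 18        0       0       0       0     463       0       0       0       0    
 19        0  303.18       0       0       0  336.38       0       0       0    
 20        0Data           0       0       0       0       0       0       0    
                                                                                


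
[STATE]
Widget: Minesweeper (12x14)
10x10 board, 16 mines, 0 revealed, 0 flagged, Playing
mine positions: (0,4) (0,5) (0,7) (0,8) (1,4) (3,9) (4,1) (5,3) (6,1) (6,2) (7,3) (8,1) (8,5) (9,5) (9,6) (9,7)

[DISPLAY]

■■■■■■■■■■  
■■■■■■■■■■  
■■■■■■■■■■  
■■■■■■■■■■  
■■■■■■■■■■  
■■■■■■■■■■  
■■■■■■■■■■  
■■■■■■■■■■  
■■■■■■■■■■  
■■■■■■■■■■  
            
            
            
            


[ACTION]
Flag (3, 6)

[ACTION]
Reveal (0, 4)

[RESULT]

■■■■✹✹■✹✹■  
■■■■✹■■■■■  
■■■■■■■■■■  
■■■■■■⚑■■✹  
■✹■■■■■■■■  
■■■✹■■■■■■  
■✹✹■■■■■■■  
■■■✹■■■■■■  
■✹■■■✹■■■■  
■■■■■✹✹✹■■  
            
            
            
            


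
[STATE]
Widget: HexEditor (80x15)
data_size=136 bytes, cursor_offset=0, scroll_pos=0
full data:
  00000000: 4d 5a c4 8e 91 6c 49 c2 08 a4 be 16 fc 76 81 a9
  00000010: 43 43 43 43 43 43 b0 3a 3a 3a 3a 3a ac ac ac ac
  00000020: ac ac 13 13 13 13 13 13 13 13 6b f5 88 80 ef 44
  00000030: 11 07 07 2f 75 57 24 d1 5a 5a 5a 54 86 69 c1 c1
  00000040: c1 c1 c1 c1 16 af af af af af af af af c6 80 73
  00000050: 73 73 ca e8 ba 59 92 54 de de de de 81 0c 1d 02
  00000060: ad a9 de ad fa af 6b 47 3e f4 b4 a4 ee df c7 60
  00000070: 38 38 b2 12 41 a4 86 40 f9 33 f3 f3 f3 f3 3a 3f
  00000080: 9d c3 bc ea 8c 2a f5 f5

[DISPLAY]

00000000  4D 5a c4 8e 91 6c 49 c2  08 a4 be 16 fc 76 81 a9  |MZ...lI......v..|  
00000010  43 43 43 43 43 43 b0 3a  3a 3a 3a 3a ac ac ac ac  |CCCCCC.:::::....|  
00000020  ac ac 13 13 13 13 13 13  13 13 6b f5 88 80 ef 44  |..........k....D|  
00000030  11 07 07 2f 75 57 24 d1  5a 5a 5a 54 86 69 c1 c1  |.../uW$.ZZZT.i..|  
00000040  c1 c1 c1 c1 16 af af af  af af af af af c6 80 73  |...............s|  
00000050  73 73 ca e8 ba 59 92 54  de de de de 81 0c 1d 02  |ss...Y.T........|  
00000060  ad a9 de ad fa af 6b 47  3e f4 b4 a4 ee df c7 60  |......kG>......`|  
00000070  38 38 b2 12 41 a4 86 40  f9 33 f3 f3 f3 f3 3a 3f  |88..A..@.3....:?|  
00000080  9d c3 bc ea 8c 2a f5 f5                           |.....*..        |  
                                                                                
                                                                                
                                                                                
                                                                                
                                                                                
                                                                                


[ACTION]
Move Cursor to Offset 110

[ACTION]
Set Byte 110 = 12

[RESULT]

00000000  4d 5a c4 8e 91 6c 49 c2  08 a4 be 16 fc 76 81 a9  |MZ...lI......v..|  
00000010  43 43 43 43 43 43 b0 3a  3a 3a 3a 3a ac ac ac ac  |CCCCCC.:::::....|  
00000020  ac ac 13 13 13 13 13 13  13 13 6b f5 88 80 ef 44  |..........k....D|  
00000030  11 07 07 2f 75 57 24 d1  5a 5a 5a 54 86 69 c1 c1  |.../uW$.ZZZT.i..|  
00000040  c1 c1 c1 c1 16 af af af  af af af af af c6 80 73  |...............s|  
00000050  73 73 ca e8 ba 59 92 54  de de de de 81 0c 1d 02  |ss...Y.T........|  
00000060  ad a9 de ad fa af 6b 47  3e f4 b4 a4 ee df 12 60  |......kG>......`|  
00000070  38 38 b2 12 41 a4 86 40  f9 33 f3 f3 f3 f3 3a 3f  |88..A..@.3....:?|  
00000080  9d c3 bc ea 8c 2a f5 f5                           |.....*..        |  
                                                                                
                                                                                
                                                                                
                                                                                
                                                                                
                                                                                


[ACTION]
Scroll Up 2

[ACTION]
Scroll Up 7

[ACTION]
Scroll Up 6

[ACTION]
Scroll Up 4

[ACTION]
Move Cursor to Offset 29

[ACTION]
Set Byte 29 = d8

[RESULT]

00000000  4d 5a c4 8e 91 6c 49 c2  08 a4 be 16 fc 76 81 a9  |MZ...lI......v..|  
00000010  43 43 43 43 43 43 b0 3a  3a 3a 3a 3a ac D8 ac ac  |CCCCCC.:::::....|  
00000020  ac ac 13 13 13 13 13 13  13 13 6b f5 88 80 ef 44  |..........k....D|  
00000030  11 07 07 2f 75 57 24 d1  5a 5a 5a 54 86 69 c1 c1  |.../uW$.ZZZT.i..|  
00000040  c1 c1 c1 c1 16 af af af  af af af af af c6 80 73  |...............s|  
00000050  73 73 ca e8 ba 59 92 54  de de de de 81 0c 1d 02  |ss...Y.T........|  
00000060  ad a9 de ad fa af 6b 47  3e f4 b4 a4 ee df 12 60  |......kG>......`|  
00000070  38 38 b2 12 41 a4 86 40  f9 33 f3 f3 f3 f3 3a 3f  |88..A..@.3....:?|  
00000080  9d c3 bc ea 8c 2a f5 f5                           |.....*..        |  
                                                                                
                                                                                
                                                                                
                                                                                
                                                                                
                                                                                


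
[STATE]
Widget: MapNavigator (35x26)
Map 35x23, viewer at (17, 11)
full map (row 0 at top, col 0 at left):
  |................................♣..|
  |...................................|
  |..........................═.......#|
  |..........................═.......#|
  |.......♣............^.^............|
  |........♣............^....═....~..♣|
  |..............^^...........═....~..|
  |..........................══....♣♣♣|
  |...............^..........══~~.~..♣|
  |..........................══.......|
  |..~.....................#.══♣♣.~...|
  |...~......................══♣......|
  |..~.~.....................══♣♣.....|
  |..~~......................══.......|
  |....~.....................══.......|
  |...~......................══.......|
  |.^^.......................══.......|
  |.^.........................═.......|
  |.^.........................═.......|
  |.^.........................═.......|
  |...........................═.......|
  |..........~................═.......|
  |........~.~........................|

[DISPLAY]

                                   
                                   
................................♣..
...................................
..........................═.......#
..........................═.......#
.......♣............^.^............
........♣............^....═....~..♣
..............^^...........═....~..
..........................══....♣♣♣
...............^..........══~~.~..♣
..........................══.......
..~.....................#.══♣♣.~...
...~.............@........══♣......
..~.~.....................══♣♣.....
..~~......................══.......
....~.....................══.......
...~......................══.......
.^^.......................══.......
.^.........................═.......
.^.........................═.......
.^.........................═.......
...........................═.......
..........~................═.......
........~.~........................
                                   


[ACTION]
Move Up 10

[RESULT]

                                   
                                   
                                   
                                   
                                   
                                   
                                   
                                   
                                   
                                   
                                   
                                   
................................♣..
.................@.................
..........................═.......#
..........................═.......#
.......♣............^.^............
........♣............^....═....~..♣
..............^^...........═....~..
..........................══....♣♣♣
...............^..........══~~.~..♣
..........................══.......
..~.....................#.══♣♣.~...
...~......................══♣......
..~.~.....................══♣♣.....
..~~......................══.......


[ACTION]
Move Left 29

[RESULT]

                                   
                                   
                                   
                                   
                                   
                                   
                                   
                                   
                                   
                                   
                                   
                                   
                 ..................
                 @.................
                 ..................
                 ..................
                 .......♣..........
                 ........♣.........
                 ..............^^..
                 ..................
                 ...............^..
                 ..................
                 ..~...............
                 ...~..............
                 ..~.~.............
                 ..~~..............


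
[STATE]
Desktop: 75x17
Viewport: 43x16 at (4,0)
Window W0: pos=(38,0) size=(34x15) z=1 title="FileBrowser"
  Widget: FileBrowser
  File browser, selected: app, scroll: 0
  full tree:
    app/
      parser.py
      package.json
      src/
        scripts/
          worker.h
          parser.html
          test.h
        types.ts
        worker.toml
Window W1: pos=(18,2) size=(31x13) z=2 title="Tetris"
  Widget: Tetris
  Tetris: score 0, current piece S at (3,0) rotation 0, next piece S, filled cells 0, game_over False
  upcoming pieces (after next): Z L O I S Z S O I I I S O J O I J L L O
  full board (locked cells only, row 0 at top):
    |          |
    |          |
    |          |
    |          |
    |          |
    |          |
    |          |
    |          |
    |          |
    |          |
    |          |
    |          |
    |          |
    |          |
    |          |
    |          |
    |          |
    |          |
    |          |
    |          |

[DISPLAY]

                                  ┏━━━━━━━━
                                  ┃ FileBro
              ┏━━━━━━━━━━━━━━━━━━━━━━━━━━━━
              ┃ Tetris                     
              ┠────────────────────────────
              ┃          │Next:            
              ┃          │ ░░              
              ┃          │░░               
              ┃          │                 
              ┃          │                 
              ┃          │                 
              ┃          │Score:           
              ┃          │0                
              ┃          │                 
              ┗━━━━━━━━━━━━━━━━━━━━━━━━━━━━
                                           


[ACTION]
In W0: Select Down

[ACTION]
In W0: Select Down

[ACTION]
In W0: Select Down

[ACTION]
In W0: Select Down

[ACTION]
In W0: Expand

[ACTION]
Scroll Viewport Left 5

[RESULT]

                                      ┏━━━━
                                      ┃ Fil
                  ┏━━━━━━━━━━━━━━━━━━━━━━━━
                  ┃ Tetris                 
                  ┠────────────────────────
                  ┃          │Next:        
                  ┃          │ ░░          
                  ┃          │░░           
                  ┃          │             
                  ┃          │             
                  ┃          │             
                  ┃          │Score:       
                  ┃          │0            
                  ┃          │             
                  ┗━━━━━━━━━━━━━━━━━━━━━━━━
                                           


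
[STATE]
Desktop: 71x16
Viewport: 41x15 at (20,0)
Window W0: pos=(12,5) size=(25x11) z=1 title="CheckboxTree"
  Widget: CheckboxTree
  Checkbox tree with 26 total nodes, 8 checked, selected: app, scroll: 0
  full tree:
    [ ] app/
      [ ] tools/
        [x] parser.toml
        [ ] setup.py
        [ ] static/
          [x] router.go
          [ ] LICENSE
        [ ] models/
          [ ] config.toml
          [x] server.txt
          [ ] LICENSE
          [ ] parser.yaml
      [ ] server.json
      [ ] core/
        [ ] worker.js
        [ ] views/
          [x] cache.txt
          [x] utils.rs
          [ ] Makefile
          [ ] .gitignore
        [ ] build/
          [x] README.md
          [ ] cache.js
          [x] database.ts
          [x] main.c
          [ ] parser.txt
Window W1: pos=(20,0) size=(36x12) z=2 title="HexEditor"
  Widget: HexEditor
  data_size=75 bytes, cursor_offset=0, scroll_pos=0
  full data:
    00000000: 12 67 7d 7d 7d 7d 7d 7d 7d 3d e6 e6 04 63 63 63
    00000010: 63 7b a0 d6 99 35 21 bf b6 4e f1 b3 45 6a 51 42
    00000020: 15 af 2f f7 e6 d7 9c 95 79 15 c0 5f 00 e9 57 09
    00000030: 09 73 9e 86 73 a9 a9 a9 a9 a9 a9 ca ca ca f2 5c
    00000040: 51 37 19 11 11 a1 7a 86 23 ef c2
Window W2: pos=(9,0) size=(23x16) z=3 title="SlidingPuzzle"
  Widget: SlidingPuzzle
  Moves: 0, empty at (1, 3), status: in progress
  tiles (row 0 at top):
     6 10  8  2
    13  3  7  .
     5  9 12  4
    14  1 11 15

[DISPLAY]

━━━━━━━━━━━┓━━━━━━━━━━━━━━━━━━━━━━━┓     
zzle       ┃                       ┃     
───────────┨───────────────────────┨     
┬────┬────┐┃2 67 7d 7d 7d 7d 7d 7d ┃     
│  8 │  2 │┃3 7b a0 d6 99 35 21 bf ┃     
┼────┼────┤┃5 af 2f f7 e6 d7 9c 95 ┃     
│  7 │    │┃9 73 9e 86 73 a9 a9 a9 ┃     
┼────┼────┤┃1 37 19 11 11 a1 7a 86 ┃     
│ 12 │  4 │┃                       ┃     
┼────┼────┤┃                       ┃     
│ 11 │ 15 │┃                       ┃     
┴────┴────┘┃━━━━━━━━━━━━━━━━━━━━━━━┛     
           ┃    ┃                        
           ┃o   ┃                        
           ┃    ┃                        


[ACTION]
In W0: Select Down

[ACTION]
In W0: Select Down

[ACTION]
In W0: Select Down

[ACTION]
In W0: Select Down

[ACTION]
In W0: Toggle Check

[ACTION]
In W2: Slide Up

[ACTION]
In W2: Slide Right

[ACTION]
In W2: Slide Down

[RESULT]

━━━━━━━━━━━┓━━━━━━━━━━━━━━━━━━━━━━━┓     
zzle       ┃                       ┃     
───────────┨───────────────────────┨     
┬────┬────┐┃2 67 7d 7d 7d 7d 7d 7d ┃     
│  8 │  2 │┃3 7b a0 d6 99 35 21 bf ┃     
┼────┼────┤┃5 af 2f f7 e6 d7 9c 95 ┃     
│    │  4 │┃9 73 9e 86 73 a9 a9 a9 ┃     
┼────┼────┤┃1 37 19 11 11 a1 7a 86 ┃     
│  7 │ 12 │┃                       ┃     
┼────┼────┤┃                       ┃     
│ 11 │ 15 │┃                       ┃     
┴────┴────┘┃━━━━━━━━━━━━━━━━━━━━━━━┛     
           ┃    ┃                        
           ┃o   ┃                        
           ┃    ┃                        


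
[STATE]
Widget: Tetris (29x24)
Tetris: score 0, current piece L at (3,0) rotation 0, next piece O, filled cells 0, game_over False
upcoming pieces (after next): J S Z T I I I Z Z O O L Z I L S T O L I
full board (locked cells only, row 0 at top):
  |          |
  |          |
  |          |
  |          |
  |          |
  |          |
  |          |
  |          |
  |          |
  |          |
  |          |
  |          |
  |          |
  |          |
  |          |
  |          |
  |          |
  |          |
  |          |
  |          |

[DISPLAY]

     ▒    │Next:             
   ▒▒▒    │▓▓                
          │▓▓                
          │                  
          │                  
          │                  
          │Score:            
          │0                 
          │                  
          │                  
          │                  
          │                  
          │                  
          │                  
          │                  
          │                  
          │                  
          │                  
          │                  
          │                  
          │                  
          │                  
          │                  
          │                  


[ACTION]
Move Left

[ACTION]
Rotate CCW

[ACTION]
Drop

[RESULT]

          │Next:             
  ▒▒      │▓▓                
   ▒      │▓▓                
   ▒      │                  
          │                  
          │                  
          │Score:            
          │0                 
          │                  
          │                  
          │                  
          │                  
          │                  
          │                  
          │                  
          │                  
          │                  
          │                  
          │                  
          │                  
          │                  
          │                  
          │                  
          │                  


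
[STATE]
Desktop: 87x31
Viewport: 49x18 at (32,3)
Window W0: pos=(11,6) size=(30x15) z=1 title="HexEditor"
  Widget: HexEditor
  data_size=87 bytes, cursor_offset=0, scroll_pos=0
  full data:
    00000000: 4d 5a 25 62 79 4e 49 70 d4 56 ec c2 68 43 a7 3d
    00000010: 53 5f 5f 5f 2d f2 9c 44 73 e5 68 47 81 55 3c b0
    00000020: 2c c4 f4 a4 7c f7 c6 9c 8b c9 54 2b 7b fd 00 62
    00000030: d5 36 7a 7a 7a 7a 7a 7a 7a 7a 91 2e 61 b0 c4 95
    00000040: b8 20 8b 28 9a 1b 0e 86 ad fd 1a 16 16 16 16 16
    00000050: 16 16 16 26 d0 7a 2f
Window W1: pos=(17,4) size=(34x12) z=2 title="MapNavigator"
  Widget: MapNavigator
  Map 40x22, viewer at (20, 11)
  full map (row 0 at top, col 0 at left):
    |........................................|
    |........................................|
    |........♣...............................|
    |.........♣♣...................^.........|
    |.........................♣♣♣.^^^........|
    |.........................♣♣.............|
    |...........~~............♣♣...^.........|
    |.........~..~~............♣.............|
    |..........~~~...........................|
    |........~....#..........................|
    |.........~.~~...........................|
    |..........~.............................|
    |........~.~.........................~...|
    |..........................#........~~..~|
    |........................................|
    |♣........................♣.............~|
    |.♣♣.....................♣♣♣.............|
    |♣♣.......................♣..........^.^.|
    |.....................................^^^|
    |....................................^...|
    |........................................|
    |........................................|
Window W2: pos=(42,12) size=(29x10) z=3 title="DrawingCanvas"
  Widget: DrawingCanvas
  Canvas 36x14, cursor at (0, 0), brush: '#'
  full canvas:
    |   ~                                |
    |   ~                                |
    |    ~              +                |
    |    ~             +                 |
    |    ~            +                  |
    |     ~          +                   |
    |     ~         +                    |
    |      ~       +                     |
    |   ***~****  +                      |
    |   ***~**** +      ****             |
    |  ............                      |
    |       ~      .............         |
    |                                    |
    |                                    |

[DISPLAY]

                                                 
━━━━━━━━━━━━━━━━━━┓                              
                  ┃                              
──────────────────┨                              
........♣.........┃                              
..................┃                              
..................┃                              
..................┃                              
..@...............┃                              
..........┏━━━━━━━━━━━━━━━━━━━━━━━━━━━┓          
........#.┃ DrawingCanvas             ┃          
..........┠───────────────────────────┨          
━━━━━━━━━━┃+  ~                       ┃          
        ┃ ┃   ~                       ┃          
        ┃ ┃    ~              +       ┃          
        ┃ ┃    ~             +        ┃          
        ┃ ┃    ~            +         ┃          
━━━━━━━━┛ ┃     ~          +          ┃          


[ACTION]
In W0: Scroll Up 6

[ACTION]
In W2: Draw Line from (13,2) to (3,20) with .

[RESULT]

                                                 
━━━━━━━━━━━━━━━━━━┓                              
                  ┃                              
──────────────────┨                              
........♣.........┃                              
..................┃                              
..................┃                              
..................┃                              
..@...............┃                              
..........┏━━━━━━━━━━━━━━━━━━━━━━━━━━━┓          
........#.┃ DrawingCanvas             ┃          
..........┠───────────────────────────┨          
━━━━━━━━━━┃+  ~                       ┃          
        ┃ ┃   ~                       ┃          
        ┃ ┃    ~              +       ┃          
        ┃ ┃    ~             + .      ┃          
        ┃ ┃    ~            +..       ┃          
━━━━━━━━┛ ┃     ~          ..         ┃          


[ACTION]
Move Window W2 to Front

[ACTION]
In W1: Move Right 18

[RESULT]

                                                 
━━━━━━━━━━━━━━━━━━┓                              
                  ┃                              
──────────────────┨                              
....              ┃                              
....              ┃                              
....              ┃                              
....              ┃                              
..@.              ┃                              
~...      ┏━━━━━━━━━━━━━━━━━━━━━━━━━━━┓          
~..~      ┃ DrawingCanvas             ┃          
....      ┠───────────────────────────┨          
━━━━━━━━━━┃+  ~                       ┃          
        ┃ ┃   ~                       ┃          
        ┃ ┃    ~              +       ┃          
        ┃ ┃    ~             + .      ┃          
        ┃ ┃    ~            +..       ┃          
━━━━━━━━┛ ┃     ~          ..         ┃          


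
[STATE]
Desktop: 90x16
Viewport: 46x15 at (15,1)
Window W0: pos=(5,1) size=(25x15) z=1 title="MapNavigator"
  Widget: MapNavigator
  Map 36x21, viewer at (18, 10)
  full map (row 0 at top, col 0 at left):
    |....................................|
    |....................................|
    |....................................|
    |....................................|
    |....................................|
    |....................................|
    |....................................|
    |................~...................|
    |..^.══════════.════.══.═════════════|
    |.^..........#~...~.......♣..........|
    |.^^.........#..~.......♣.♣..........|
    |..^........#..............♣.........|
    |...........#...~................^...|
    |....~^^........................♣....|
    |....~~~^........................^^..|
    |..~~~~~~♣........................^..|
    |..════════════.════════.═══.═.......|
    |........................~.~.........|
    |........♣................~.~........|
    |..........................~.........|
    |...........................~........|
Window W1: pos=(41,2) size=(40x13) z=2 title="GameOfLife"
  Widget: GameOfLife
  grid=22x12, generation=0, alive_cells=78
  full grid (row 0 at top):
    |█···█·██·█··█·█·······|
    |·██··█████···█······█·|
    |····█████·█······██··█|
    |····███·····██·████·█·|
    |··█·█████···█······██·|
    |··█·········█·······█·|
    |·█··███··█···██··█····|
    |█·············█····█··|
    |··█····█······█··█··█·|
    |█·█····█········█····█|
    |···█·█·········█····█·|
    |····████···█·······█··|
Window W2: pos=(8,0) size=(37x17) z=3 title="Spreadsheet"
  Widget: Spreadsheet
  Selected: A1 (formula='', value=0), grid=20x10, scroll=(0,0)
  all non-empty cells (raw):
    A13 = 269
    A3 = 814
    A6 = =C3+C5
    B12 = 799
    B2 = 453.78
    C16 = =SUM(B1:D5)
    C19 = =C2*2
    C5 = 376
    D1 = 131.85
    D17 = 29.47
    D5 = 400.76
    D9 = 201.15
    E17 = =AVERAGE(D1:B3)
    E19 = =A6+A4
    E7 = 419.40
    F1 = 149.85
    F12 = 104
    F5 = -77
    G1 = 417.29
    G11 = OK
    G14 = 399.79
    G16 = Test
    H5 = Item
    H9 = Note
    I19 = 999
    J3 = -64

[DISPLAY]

dsheet                       ┃                
─────────────────────────────┨━━━━━━━━━━━━━━━━
                             ┃meOfLife        
 A       B       C       D   ┃────────────────
-----------------------------┃: 0             
   [0]       0       0  131.8┃·█████·█······██
     0  453.78       0       ┃·███·····██·████
   814       0       0       ┃·█████···█······
     0       0       0       ┃·········█······
     0       0     376  400.7┃·███··█···██··█·
   376       0       0       ┃···········█····
     0       0       0       ┃····█······█··█·
     0       0       0       ┃····█········█··
     0       0       0  201.1┃━━━━━━━━━━━━━━━━
     0       0       0       ┃                


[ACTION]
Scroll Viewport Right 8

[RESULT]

                     ┃                        
─────────────────────┨━━━━━━━━━━━━━━━━━━━━━━━━
                     ┃meOfLife                
 B       C       D   ┃────────────────────────
---------------------┃: 0                     
     0       0  131.8┃·█████·█······██··█     
453.78       0       ┃·███·····██·████·█·     
     0       0       ┃·█████···█······██·     
     0       0       ┃·········█·······█·     
     0     376  400.7┃·███··█···██··█····     
     0       0       ┃···········█····█··     
     0       0       ┃····█······█··█··█·     
     0       0       ┃····█········█····█     
     0       0  201.1┃━━━━━━━━━━━━━━━━━━━━━━━━
     0       0       ┃                        


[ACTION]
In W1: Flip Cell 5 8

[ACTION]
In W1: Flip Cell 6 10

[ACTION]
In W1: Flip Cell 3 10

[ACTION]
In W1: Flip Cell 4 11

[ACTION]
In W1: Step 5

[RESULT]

                     ┃                        
─────────────────────┨━━━━━━━━━━━━━━━━━━━━━━━━
                     ┃meOfLife                
 B       C       D   ┃────────────────────────
---------------------┃: 5                     
     0       0  131.8┃······█·█··██······     
453.78       0       ┃······██·█···█··█··     
     0       0       ┃·······█·█·········     
     0       0       ┃·····█·············     
     0     376  400.7┃█·█·█·██··█·███····     
     0       0       ┃··█·█·██······██···     
     0       0       ┃··········████··█··     
     0       0       ┃··█········███·····     
     0       0  201.1┃━━━━━━━━━━━━━━━━━━━━━━━━
     0       0       ┃                        
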